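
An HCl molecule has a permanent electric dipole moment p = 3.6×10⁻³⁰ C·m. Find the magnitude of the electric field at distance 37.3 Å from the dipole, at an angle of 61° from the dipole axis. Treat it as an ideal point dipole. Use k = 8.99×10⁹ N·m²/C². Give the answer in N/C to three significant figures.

At angle θ the dipole field magnitude is E = (kp/r³)·√(1 + 3cos²θ).
kp/r³ = (8.99×10⁹)(3.60×10⁻³⁰) / (3.73×10⁻⁹)³ = 6.236×10⁵ N/C.
√(1 + 3cos²61°) = √(1 + 3·0.2350) = √1.7051 ≈ 1.3058.
E ≈ 6.236×10⁵ × 1.306 = 8.144×10⁵ N/C.

E ≈ 8.14×10⁵ N/C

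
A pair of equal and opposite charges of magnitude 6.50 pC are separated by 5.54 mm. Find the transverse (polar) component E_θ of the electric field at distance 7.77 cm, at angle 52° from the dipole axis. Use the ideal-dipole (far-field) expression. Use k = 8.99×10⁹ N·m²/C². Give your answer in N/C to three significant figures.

E_θ ≈ 0.544 N/C

Dipole moment p = qd = (6.50×10⁻¹² C)(0.00554 m) = 3.601×10⁻¹⁴ C·m.
For a dipole, E_θ = (kp sinθ)/r³.
kp/r³ = (8.99×10⁹)(3.601×10⁻¹⁴)/(0.0777)³ = 0.6901 N/C.
E_θ = 0.6901·sin52° = 0.5438 N/C.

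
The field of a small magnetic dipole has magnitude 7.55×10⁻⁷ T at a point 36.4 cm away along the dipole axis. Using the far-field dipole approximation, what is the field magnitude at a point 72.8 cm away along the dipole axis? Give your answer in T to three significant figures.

B ≈ 9.44×10⁻⁸ T

Dipole fields scale as 1/r³ in the far field; the geometry is the same at both points.
B₂ = B₁ · (r₁/r₂)³ = 7.55×10⁻⁷ · (36.4/72.8)³.
(r₁/r₂)³ = (0.5)³ = 0.125.
B₂ ≈ 9.438×10⁻⁸ T.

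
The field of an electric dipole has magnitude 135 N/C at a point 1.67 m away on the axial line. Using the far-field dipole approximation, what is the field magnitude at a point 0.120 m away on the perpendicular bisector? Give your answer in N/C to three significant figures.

E ≈ 1.82×10⁵ N/C

Dipole fields scale as 1/r³ in the far field.
The axial field is twice the equatorial field at the same r, so the geometry factor is 1/2.
E₂ = E₁ · (1/2) · (r₁/r₂)³ = 135 · 0.5 · (1.67/0.120)³.
(r₁/r₂)³ = (13.92)³ = 2695.
E₂ ≈ 1.819×10⁵ N/C.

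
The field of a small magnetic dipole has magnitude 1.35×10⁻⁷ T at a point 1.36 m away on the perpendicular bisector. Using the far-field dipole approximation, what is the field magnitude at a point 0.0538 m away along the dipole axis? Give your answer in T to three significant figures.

Dipole fields scale as 1/r³ in the far field.
The axial field is twice the equatorial field at the same r, so the geometry factor is 2/1.
B₂ = B₁ · (2/1) · (r₁/r₂)³ = 1.35×10⁻⁷ · 2 · (1.36/0.0538)³.
(r₁/r₂)³ = (25.28)³ = 1.615e+04.
B₂ ≈ 0.004361 T.

B ≈ 0.00436 T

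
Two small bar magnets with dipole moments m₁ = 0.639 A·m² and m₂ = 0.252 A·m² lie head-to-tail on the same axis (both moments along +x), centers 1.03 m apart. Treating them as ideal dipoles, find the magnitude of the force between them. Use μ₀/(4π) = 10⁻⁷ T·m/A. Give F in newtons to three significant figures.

On-axis B of dipole 1: B = (μ₀/4π)·2m₁/r³. Force on dipole 2: F = m₂·dB/dr.
dB/dr = −(μ₀/4π)·6m₁/r⁴, so |F| = (μ₀/4π)·6m₁m₂/r⁴.
F = 6(10⁻⁷)(0.639)(0.252)/(1.03)⁴ = 8.584×10⁻⁸ N.

F ≈ 8.58×10⁻⁸ N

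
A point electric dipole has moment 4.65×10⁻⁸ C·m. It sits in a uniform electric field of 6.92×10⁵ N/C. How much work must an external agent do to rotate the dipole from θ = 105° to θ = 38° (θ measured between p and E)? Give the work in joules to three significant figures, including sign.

W_ext = ΔU = U(θ₂) − U(θ₁) = −pE cosθ₂ − (−pE cosθ₁) = pE(cosθ₁ − cosθ₂).
W = (4.65×10⁻⁸)(6.92×10⁵)·(cos105° − cos38°) = (0.03218)·(-1.0468) = -0.03368 J.

W ≈ -0.0337 J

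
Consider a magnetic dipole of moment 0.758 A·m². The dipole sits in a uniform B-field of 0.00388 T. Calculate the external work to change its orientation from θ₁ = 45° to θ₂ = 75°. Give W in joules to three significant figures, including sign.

W ≈ 0.00132 J

W_ext = ΔU = −mB cosθ₂ + mB cosθ₁ = mB(cosθ₁ − cosθ₂).
W = (0.758)(0.00388)·(cos45° − cos75°) = (0.002941)·(+0.4483) = 0.001318 J.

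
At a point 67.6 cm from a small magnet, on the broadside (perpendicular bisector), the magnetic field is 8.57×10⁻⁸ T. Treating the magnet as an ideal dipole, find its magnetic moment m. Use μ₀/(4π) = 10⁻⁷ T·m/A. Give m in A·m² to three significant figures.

In the equatorial plane B = (μ₀/4π)·m/r³, so m = Br³·4π/(μ₀).
m = (8.57×10⁻⁸)·(0.676)³ / (10⁻⁷) = 0.2647 A·m².

m ≈ 0.265 A·m²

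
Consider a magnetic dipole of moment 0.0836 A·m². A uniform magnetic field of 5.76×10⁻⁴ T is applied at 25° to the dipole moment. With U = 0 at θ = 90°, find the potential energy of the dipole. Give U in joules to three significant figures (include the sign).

U ≈ -4.36×10⁻⁵ J

U = −m·B = −mB cosθ.
U = −(0.0836)(5.76×10⁻⁴)·cos25° = -4.364×10⁻⁵ J.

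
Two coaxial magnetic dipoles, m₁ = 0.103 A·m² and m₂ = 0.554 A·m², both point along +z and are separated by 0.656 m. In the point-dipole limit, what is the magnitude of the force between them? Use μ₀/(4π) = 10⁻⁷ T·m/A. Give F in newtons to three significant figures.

On-axis B of dipole 1: B = (μ₀/4π)·2m₁/r³. Force on dipole 2: F = m₂·dB/dr.
dB/dr = −(μ₀/4π)·6m₁/r⁴, so |F| = (μ₀/4π)·6m₁m₂/r⁴.
F = 6(10⁻⁷)(0.103)(0.554)/(0.656)⁴ = 1.849×10⁻⁷ N.

F ≈ 1.85×10⁻⁷ N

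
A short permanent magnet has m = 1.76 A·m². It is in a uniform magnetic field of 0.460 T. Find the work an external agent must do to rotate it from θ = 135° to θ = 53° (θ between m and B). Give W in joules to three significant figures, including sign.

W_ext = ΔU = −mB cosθ₂ + mB cosθ₁ = mB(cosθ₁ − cosθ₂).
W = (1.76)(0.460)·(cos135° − cos53°) = (0.8096)·(-1.3089) = -1.060 J.

W ≈ -1.06 J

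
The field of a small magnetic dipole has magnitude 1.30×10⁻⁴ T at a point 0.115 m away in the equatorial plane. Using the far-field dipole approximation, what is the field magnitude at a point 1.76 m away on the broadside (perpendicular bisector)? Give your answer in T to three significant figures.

B ≈ 3.63×10⁻⁸ T

Dipole fields scale as 1/r³ in the far field; the geometry is the same at both points.
B₂ = B₁ · (r₁/r₂)³ = 1.30×10⁻⁴ · (0.115/1.76)³.
(r₁/r₂)³ = (0.06534)³ = 0.000279.
B₂ ≈ 3.627×10⁻⁸ T.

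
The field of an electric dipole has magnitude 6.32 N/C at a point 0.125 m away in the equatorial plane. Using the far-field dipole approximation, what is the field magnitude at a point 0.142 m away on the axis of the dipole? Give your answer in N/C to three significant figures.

Dipole fields scale as 1/r³ in the far field.
The axial field is twice the equatorial field at the same r, so the geometry factor is 2/1.
E₂ = E₁ · (2/1) · (r₁/r₂)³ = 6.32 · 2 · (0.125/0.142)³.
(r₁/r₂)³ = (0.8803)³ = 0.6821.
E₂ ≈ 8.622 N/C.

E ≈ 8.62 N/C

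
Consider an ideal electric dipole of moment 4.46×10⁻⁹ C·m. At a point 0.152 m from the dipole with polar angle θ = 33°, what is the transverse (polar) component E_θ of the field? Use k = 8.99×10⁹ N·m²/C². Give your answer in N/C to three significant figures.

For a dipole, E_θ = (kp sinθ)/r³.
kp/r³ = (8.99×10⁹)(4.46×10⁻⁹)/(0.152)³ = 1.142×10⁴ N/C.
E_θ = 1.142×10⁴·sin33° = 6218 N/C.

E_θ ≈ 6220 N/C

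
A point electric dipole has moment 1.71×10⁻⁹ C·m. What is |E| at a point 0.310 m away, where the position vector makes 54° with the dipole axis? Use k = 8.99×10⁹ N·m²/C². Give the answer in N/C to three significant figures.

At angle θ the dipole field magnitude is E = (kp/r³)·√(1 + 3cos²θ).
kp/r³ = (8.99×10⁹)(1.71×10⁻⁹) / (0.310)³ = 516.0 N/C.
√(1 + 3cos²54°) = √(1 + 3·0.3455) = √2.0365 ≈ 1.4271.
E ≈ 516.0 × 1.427 = 736.4 N/C.

E ≈ 736 N/C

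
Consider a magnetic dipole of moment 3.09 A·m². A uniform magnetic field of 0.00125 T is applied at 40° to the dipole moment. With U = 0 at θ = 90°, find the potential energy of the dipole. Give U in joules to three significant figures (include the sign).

U ≈ -0.00296 J

U = −m·B = −mB cosθ.
U = −(3.09)(0.00125)·cos40° = -0.002959 J.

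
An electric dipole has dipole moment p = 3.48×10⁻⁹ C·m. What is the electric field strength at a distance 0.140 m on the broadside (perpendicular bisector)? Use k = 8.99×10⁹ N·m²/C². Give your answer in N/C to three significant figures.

In the equatorial plane E = kp/r³.
E = (8.99×10⁹)(3.48×10⁻⁹) / (0.140)³ = 1.140×10⁴ N/C.

E ≈ 1.14×10⁴ N/C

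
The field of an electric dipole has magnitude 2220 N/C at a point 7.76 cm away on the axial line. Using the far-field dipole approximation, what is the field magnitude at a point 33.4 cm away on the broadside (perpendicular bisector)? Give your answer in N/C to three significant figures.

E ≈ 13.9 N/C

Dipole fields scale as 1/r³ in the far field.
The axial field is twice the equatorial field at the same r, so the geometry factor is 1/2.
E₂ = E₁ · (1/2) · (r₁/r₂)³ = 2220 · 0.5 · (7.76/33.4)³.
(r₁/r₂)³ = (0.2323)³ = 0.01254.
E₂ ≈ 13.92 N/C.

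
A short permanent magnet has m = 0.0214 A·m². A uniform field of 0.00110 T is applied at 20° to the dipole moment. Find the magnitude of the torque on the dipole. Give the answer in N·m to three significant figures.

τ ≈ 8.05×10⁻⁶ N·m

Torque on a magnetic dipole: τ = mB sinθ.
τ = (0.0214)(0.00110)·sin20° = 8.051×10⁻⁶ N·m.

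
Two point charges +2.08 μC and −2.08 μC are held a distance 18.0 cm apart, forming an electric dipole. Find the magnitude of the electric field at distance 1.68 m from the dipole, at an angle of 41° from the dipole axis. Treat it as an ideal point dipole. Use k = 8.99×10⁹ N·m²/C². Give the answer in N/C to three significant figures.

E ≈ 1170 N/C

Dipole moment p = qd = (2.08×10⁻⁶ C)(0.180 m) = 3.744×10⁻⁷ C·m.
At angle θ the dipole field magnitude is E = (kp/r³)·√(1 + 3cos²θ).
kp/r³ = (8.99×10⁹)(3.744×10⁻⁷) / (1.68)³ = 709.9 N/C.
√(1 + 3cos²41°) = √(1 + 3·0.5696) = √2.7088 ≈ 1.6458.
E ≈ 709.9 × 1.646 = 1168 N/C.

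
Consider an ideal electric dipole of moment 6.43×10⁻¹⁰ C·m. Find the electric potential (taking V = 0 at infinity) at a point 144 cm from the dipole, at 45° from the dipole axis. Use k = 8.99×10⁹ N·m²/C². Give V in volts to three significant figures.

The dipole potential is V = kp cosθ / r².
V = (8.99×10⁹)(6.43×10⁻¹⁰)·cos45° / (1.44)² = 1.971 V.

V ≈ 1.97 V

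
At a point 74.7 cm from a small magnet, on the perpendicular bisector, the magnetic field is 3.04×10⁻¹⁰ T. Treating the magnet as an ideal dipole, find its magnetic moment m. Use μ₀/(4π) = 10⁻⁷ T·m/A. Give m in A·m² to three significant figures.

In the equatorial plane B = (μ₀/4π)·m/r³, so m = Br³·4π/(μ₀).
m = (3.04×10⁻¹⁰)·(0.747)³ / (10⁻⁷) = 0.001267 A·m².

m ≈ 0.00127 A·m²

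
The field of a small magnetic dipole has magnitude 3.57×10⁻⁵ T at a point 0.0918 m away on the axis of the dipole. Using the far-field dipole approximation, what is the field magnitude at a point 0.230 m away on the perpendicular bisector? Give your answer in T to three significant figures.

Dipole fields scale as 1/r³ in the far field.
The axial field is twice the equatorial field at the same r, so the geometry factor is 1/2.
B₂ = B₁ · (1/2) · (r₁/r₂)³ = 3.57×10⁻⁵ · 0.5 · (0.0918/0.230)³.
(r₁/r₂)³ = (0.3991)³ = 0.06358.
B₂ ≈ 1.135×10⁻⁶ T.

B ≈ 1.13×10⁻⁶ T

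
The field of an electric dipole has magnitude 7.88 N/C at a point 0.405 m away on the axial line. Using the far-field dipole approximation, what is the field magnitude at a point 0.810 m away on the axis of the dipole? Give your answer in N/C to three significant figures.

E ≈ 0.985 N/C

Dipole fields scale as 1/r³ in the far field; the geometry is the same at both points.
E₂ = E₁ · (r₁/r₂)³ = 7.88 · (0.405/0.810)³.
(r₁/r₂)³ = (0.5)³ = 0.125.
E₂ ≈ 0.9850 N/C.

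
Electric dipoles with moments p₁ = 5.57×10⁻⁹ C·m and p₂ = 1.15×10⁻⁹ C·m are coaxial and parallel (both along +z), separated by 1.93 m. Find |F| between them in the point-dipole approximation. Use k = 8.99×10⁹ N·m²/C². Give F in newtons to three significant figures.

F ≈ 2.49×10⁻⁸ N

On-axis field of dipole 1 at distance r: E = 2kp₁/r³. Force on dipole 2 is F = p₂·dE/dr (gradient along axis).
dE/dr = −6kp₁/r⁴, so |F| = 6kp₁p₂/r⁴ (attractive for aligned moments).
F = 6(8.99×10⁹)(5.57×10⁻⁹)(1.15×10⁻⁹)/(1.93)⁴ = 2.490×10⁻⁸ N.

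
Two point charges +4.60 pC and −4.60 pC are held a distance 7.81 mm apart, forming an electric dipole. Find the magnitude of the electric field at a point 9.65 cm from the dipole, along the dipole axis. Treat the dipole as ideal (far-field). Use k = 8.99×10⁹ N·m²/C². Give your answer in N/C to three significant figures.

E ≈ 0.719 N/C

Dipole moment p = qd = (4.60×10⁻¹² C)(0.00781 m) = 3.593×10⁻¹⁴ C·m.
On the dipole axis E = 2kp/r³.
E = 2·(8.99×10⁹)(3.593×10⁻¹⁴) / (0.0965)³ = 0.7189 N/C.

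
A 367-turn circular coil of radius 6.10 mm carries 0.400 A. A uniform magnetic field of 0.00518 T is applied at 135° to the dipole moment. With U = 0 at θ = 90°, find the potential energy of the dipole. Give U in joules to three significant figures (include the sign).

m = NIA = NIπa² = 367·(0.400)·π·(0.00610)² = 0.01716 A·m².
U = −m·B = −mB cosθ.
U = −(0.01716)(0.00518)·cos135° = 6.285×10⁻⁵ J.

U ≈ 6.29×10⁻⁵ J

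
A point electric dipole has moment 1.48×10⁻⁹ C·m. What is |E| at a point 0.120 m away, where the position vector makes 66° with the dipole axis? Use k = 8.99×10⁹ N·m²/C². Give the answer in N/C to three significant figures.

E ≈ 9420 N/C

At angle θ the dipole field magnitude is E = (kp/r³)·√(1 + 3cos²θ).
kp/r³ = (8.99×10⁹)(1.48×10⁻⁹) / (0.120)³ = 7700 N/C.
√(1 + 3cos²66°) = √(1 + 3·0.1654) = √1.4963 ≈ 1.2232.
E ≈ 7700 × 1.223 = 9419 N/C.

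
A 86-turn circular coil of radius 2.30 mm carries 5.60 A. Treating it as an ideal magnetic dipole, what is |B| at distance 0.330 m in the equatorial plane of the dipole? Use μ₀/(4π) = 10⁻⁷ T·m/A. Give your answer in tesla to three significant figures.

B ≈ 2.23×10⁻⁸ T

m = NIA = NIπa² = 86·(5.60)·π·(0.00230)² = 0.008004 A·m².
In the equatorial plane B = (μ₀/4π)·m/r³ (half the axial value).
B = (10⁻⁷)·(0.008004) / (0.330)³ = 2.227×10⁻⁸ T.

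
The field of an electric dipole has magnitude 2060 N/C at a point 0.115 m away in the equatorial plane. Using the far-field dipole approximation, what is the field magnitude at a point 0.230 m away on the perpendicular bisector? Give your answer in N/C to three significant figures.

E ≈ 258 N/C

Dipole fields scale as 1/r³ in the far field; the geometry is the same at both points.
E₂ = E₁ · (r₁/r₂)³ = 2060 · (0.115/0.230)³.
(r₁/r₂)³ = (0.5)³ = 0.125.
E₂ ≈ 257.5 N/C.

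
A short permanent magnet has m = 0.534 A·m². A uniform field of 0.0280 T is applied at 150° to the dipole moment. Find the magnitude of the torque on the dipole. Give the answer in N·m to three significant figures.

τ ≈ 0.00748 N·m

Torque on a magnetic dipole: τ = mB sinθ.
τ = (0.534)(0.0280)·sin150° = 0.007476 N·m.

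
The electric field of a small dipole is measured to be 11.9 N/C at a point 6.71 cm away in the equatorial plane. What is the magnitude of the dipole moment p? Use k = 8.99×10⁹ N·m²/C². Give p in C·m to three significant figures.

In the equatorial plane E = kp/r³, so p = Er³/(k).
p = (11.9)·(0.0671)³ / (8.99×10⁹) = 3.999×10⁻¹³ C·m.

p ≈ 4.00×10⁻¹³ C·m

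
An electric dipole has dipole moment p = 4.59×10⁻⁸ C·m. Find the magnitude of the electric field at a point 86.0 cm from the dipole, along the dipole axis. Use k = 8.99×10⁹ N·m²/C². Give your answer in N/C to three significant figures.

E ≈ 1300 N/C

On the dipole axis E = 2kp/r³.
E = 2·(8.99×10⁹)(4.59×10⁻⁸) / (0.860)³ = 1297 N/C.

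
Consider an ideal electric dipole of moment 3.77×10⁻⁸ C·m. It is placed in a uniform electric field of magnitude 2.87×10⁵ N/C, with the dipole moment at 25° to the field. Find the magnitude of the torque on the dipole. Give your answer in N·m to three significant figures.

Torque on an electric dipole: τ = pE sinθ.
τ = (3.77×10⁻⁸)(2.87×10⁵)·sin25° = 0.004573 N·m.

τ ≈ 0.00457 N·m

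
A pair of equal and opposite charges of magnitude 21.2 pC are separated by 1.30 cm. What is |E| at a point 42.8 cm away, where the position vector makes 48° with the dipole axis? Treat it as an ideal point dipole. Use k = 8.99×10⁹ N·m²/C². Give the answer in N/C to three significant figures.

Dipole moment p = qd = (2.12×10⁻¹¹ C)(0.0130 m) = 2.756×10⁻¹³ C·m.
At angle θ the dipole field magnitude is E = (kp/r³)·√(1 + 3cos²θ).
kp/r³ = (8.99×10⁹)(2.756×10⁻¹³) / (0.428)³ = 0.03160 N/C.
√(1 + 3cos²48°) = √(1 + 3·0.4477) = √2.3432 ≈ 1.5308.
E ≈ 0.03160 × 1.531 = 0.04837 N/C.

E ≈ 0.0484 N/C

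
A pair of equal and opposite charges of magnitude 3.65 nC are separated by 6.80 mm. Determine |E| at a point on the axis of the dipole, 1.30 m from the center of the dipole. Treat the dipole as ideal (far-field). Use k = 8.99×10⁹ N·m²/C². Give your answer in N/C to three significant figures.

Dipole moment p = qd = (3.65×10⁻⁹ C)(0.00680 m) = 2.482×10⁻¹¹ C·m.
On the dipole axis E = 2kp/r³.
E = 2·(8.99×10⁹)(2.482×10⁻¹¹) / (1.30)³ = 0.2031 N/C.

E ≈ 0.203 N/C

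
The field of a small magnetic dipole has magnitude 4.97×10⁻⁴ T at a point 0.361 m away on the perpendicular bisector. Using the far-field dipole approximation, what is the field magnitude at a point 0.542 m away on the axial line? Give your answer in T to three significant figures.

Dipole fields scale as 1/r³ in the far field.
The axial field is twice the equatorial field at the same r, so the geometry factor is 2/1.
B₂ = B₁ · (2/1) · (r₁/r₂)³ = 4.97×10⁻⁴ · 2 · (0.361/0.542)³.
(r₁/r₂)³ = (0.6661)³ = 0.2955.
B₂ ≈ 2.937×10⁻⁴ T.

B ≈ 2.94×10⁻⁴ T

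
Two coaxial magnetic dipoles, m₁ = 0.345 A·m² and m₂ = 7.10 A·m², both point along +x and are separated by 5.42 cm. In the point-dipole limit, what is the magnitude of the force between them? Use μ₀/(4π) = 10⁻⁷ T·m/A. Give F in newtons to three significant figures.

F ≈ 0.170 N

On-axis B of dipole 1: B = (μ₀/4π)·2m₁/r³. Force on dipole 2: F = m₂·dB/dr.
dB/dr = −(μ₀/4π)·6m₁/r⁴, so |F| = (μ₀/4π)·6m₁m₂/r⁴.
F = 6(10⁻⁷)(0.345)(7.10)/(0.0542)⁴ = 0.1703 N.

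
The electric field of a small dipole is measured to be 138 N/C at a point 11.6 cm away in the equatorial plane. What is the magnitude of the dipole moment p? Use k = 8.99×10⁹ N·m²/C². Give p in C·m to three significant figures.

In the equatorial plane E = kp/r³, so p = Er³/(k).
p = (138)·(0.116)³ / (8.99×10⁹) = 2.396×10⁻¹¹ C·m.

p ≈ 2.40×10⁻¹¹ C·m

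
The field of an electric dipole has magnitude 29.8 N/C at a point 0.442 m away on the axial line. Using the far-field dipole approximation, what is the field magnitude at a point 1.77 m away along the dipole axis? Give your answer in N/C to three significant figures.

Dipole fields scale as 1/r³ in the far field; the geometry is the same at both points.
E₂ = E₁ · (r₁/r₂)³ = 29.8 · (0.442/1.77)³.
(r₁/r₂)³ = (0.2497)³ = 0.01557.
E₂ ≈ 0.4640 N/C.

E ≈ 0.464 N/C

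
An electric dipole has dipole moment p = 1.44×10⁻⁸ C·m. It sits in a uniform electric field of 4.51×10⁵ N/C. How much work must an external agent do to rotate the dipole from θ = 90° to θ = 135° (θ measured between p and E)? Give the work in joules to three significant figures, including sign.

W ≈ 0.00459 J

W_ext = ΔU = U(θ₂) − U(θ₁) = −pE cosθ₂ − (−pE cosθ₁) = pE(cosθ₁ − cosθ₂).
W = (1.44×10⁻⁸)(4.51×10⁵)·(cos90° − cos135°) = (0.006494)·(+0.7071) = 0.004592 J.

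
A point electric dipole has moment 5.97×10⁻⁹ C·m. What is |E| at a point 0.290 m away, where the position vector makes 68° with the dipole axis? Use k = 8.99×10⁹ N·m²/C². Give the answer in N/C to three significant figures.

E ≈ 2620 N/C

At angle θ the dipole field magnitude is E = (kp/r³)·√(1 + 3cos²θ).
kp/r³ = (8.99×10⁹)(5.97×10⁻⁹) / (0.290)³ = 2201 N/C.
√(1 + 3cos²68°) = √(1 + 3·0.1403) = √1.4210 ≈ 1.1921.
E ≈ 2201 × 1.192 = 2623 N/C.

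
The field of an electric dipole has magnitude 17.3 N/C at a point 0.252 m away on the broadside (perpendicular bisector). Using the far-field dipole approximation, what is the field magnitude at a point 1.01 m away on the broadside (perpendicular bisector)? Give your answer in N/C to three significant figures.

E ≈ 0.269 N/C

Dipole fields scale as 1/r³ in the far field; the geometry is the same at both points.
E₂ = E₁ · (r₁/r₂)³ = 17.3 · (0.252/1.01)³.
(r₁/r₂)³ = (0.2495)³ = 0.01553.
E₂ ≈ 0.2687 N/C.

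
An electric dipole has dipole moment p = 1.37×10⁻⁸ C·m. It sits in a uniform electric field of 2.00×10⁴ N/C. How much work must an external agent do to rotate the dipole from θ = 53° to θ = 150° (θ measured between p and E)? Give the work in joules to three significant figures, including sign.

W_ext = ΔU = U(θ₂) − U(θ₁) = −pE cosθ₂ − (−pE cosθ₁) = pE(cosθ₁ − cosθ₂).
W = (1.37×10⁻⁸)(2.00×10⁴)·(cos53° − cos150°) = (2.740×10⁻⁴)·(+1.4678) = 4.022×10⁻⁴ J.

W ≈ 4.02×10⁻⁴ J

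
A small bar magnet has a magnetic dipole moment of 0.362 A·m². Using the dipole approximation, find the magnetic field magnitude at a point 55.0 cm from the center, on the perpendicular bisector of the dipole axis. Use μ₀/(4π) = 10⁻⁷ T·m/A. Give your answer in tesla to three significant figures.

In the equatorial plane B = (μ₀/4π)·m/r³ (half the axial value).
B = (10⁻⁷)·(0.362) / (0.550)³ = 2.176×10⁻⁷ T.

B ≈ 2.18×10⁻⁷ T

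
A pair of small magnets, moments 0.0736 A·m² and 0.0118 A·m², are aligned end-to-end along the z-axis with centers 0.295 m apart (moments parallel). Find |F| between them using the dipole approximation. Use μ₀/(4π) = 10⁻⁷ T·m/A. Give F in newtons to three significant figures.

F ≈ 6.88×10⁻⁸ N

On-axis B of dipole 1: B = (μ₀/4π)·2m₁/r³. Force on dipole 2: F = m₂·dB/dr.
dB/dr = −(μ₀/4π)·6m₁/r⁴, so |F| = (μ₀/4π)·6m₁m₂/r⁴.
F = 6(10⁻⁷)(0.0736)(0.0118)/(0.295)⁴ = 6.881×10⁻⁸ N.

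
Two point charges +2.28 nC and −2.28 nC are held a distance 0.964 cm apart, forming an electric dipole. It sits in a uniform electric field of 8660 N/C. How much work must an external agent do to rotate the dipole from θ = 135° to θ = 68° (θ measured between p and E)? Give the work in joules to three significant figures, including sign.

W ≈ -2.06×10⁻⁷ J

Dipole moment p = qd = (2.28×10⁻⁹ C)(0.00964 m) = 2.198×10⁻¹¹ C·m.
W_ext = ΔU = U(θ₂) − U(θ₁) = −pE cosθ₂ − (−pE cosθ₁) = pE(cosθ₁ − cosθ₂).
W = (2.198×10⁻¹¹)(8660)·(cos135° − cos68°) = (1.903×10⁻⁷)·(-1.0817) = -2.059×10⁻⁷ J.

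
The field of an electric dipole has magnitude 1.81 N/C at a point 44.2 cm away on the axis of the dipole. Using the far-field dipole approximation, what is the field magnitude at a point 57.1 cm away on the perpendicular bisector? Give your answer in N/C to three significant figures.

E ≈ 0.420 N/C

Dipole fields scale as 1/r³ in the far field.
The axial field is twice the equatorial field at the same r, so the geometry factor is 1/2.
E₂ = E₁ · (1/2) · (r₁/r₂)³ = 1.81 · 0.5 · (44.2/57.1)³.
(r₁/r₂)³ = (0.7741)³ = 0.4638.
E₂ ≈ 0.4198 N/C.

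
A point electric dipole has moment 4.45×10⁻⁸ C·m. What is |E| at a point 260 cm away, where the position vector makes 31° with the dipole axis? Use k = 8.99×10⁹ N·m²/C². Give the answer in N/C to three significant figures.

At angle θ the dipole field magnitude is E = (kp/r³)·√(1 + 3cos²θ).
kp/r³ = (8.99×10⁹)(4.45×10⁻⁸) / (2.60)³ = 22.76 N/C.
√(1 + 3cos²31°) = √(1 + 3·0.7347) = √3.2042 ≈ 1.7900.
E ≈ 22.76 × 1.790 = 40.74 N/C.

E ≈ 40.7 N/C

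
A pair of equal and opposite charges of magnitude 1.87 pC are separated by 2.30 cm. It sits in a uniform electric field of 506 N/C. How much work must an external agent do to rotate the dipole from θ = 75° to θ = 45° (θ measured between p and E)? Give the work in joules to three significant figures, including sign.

W ≈ -9.76×10⁻¹² J

Dipole moment p = qd = (1.87×10⁻¹² C)(0.0230 m) = 4.301×10⁻¹⁴ C·m.
W_ext = ΔU = U(θ₂) − U(θ₁) = −pE cosθ₂ − (−pE cosθ₁) = pE(cosθ₁ − cosθ₂).
W = (4.301×10⁻¹⁴)(506)·(cos75° − cos45°) = (2.176×10⁻¹¹)·(-0.4483) = -9.756×10⁻¹² J.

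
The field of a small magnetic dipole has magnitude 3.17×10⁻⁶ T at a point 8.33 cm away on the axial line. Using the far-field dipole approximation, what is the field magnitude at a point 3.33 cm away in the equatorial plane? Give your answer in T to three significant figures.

Dipole fields scale as 1/r³ in the far field.
The axial field is twice the equatorial field at the same r, so the geometry factor is 1/2.
B₂ = B₁ · (1/2) · (r₁/r₂)³ = 3.17×10⁻⁶ · 0.5 · (8.33/3.33)³.
(r₁/r₂)³ = (2.502)³ = 15.65.
B₂ ≈ 2.481×10⁻⁵ T.

B ≈ 2.48×10⁻⁵ T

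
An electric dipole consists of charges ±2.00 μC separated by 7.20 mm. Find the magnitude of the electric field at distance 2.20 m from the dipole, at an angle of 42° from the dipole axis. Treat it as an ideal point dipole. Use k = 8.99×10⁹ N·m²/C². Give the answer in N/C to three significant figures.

E ≈ 19.8 N/C

Dipole moment p = qd = (2.00×10⁻⁶ C)(0.00720 m) = 1.44×10⁻⁸ C·m.
At angle θ the dipole field magnitude is E = (kp/r³)·√(1 + 3cos²θ).
kp/r³ = (8.99×10⁹)(1.44×10⁻⁸) / (2.20)³ = 12.16 N/C.
√(1 + 3cos²42°) = √(1 + 3·0.5523) = √2.6568 ≈ 1.6300.
E ≈ 12.16 × 1.630 = 19.82 N/C.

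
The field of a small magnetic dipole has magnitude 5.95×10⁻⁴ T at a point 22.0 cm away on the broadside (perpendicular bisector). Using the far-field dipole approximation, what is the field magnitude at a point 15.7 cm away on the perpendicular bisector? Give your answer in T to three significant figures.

B ≈ 0.00164 T

Dipole fields scale as 1/r³ in the far field; the geometry is the same at both points.
B₂ = B₁ · (r₁/r₂)³ = 5.95×10⁻⁴ · (22.0/15.7)³.
(r₁/r₂)³ = (1.401)³ = 2.751.
B₂ ≈ 0.001637 T.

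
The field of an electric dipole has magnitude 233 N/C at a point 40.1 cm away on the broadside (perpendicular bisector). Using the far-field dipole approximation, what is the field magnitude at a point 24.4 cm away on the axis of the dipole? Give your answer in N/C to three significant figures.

Dipole fields scale as 1/r³ in the far field.
The axial field is twice the equatorial field at the same r, so the geometry factor is 2/1.
E₂ = E₁ · (2/1) · (r₁/r₂)³ = 233 · 2 · (40.1/24.4)³.
(r₁/r₂)³ = (1.643)³ = 4.439.
E₂ ≈ 2068 N/C.

E ≈ 2070 N/C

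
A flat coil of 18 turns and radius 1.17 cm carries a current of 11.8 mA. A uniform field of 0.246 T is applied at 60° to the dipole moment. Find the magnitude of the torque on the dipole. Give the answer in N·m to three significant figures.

τ ≈ 1.95×10⁻⁵ N·m

m = NIA = NIπa² = 18·(0.0118)·π·(0.0117)² = 9.134×10⁻⁵ A·m².
Torque on a magnetic dipole: τ = mB sinθ.
τ = (9.134×10⁻⁵)(0.246)·sin60° = 1.946×10⁻⁵ N·m.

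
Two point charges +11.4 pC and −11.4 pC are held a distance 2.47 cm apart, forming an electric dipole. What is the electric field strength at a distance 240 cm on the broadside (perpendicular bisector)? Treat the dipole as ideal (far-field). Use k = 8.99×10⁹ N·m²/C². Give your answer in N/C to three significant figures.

Dipole moment p = qd = (1.14×10⁻¹¹ C)(0.0247 m) = 2.816×10⁻¹³ C·m.
In the equatorial plane E = kp/r³.
E = (8.99×10⁹)(2.816×10⁻¹³) / (2.40)³ = 1.831×10⁻⁴ N/C.

E ≈ 1.83×10⁻⁴ N/C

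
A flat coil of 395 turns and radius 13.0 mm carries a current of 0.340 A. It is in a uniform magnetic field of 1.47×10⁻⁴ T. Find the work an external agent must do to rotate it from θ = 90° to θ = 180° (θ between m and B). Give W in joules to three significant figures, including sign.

W ≈ 1.05×10⁻⁵ J

m = NIA = NIπa² = 395·(0.340)·π·(0.0130)² = 0.0713 A·m².
W_ext = ΔU = −mB cosθ₂ + mB cosθ₁ = mB(cosθ₁ − cosθ₂).
W = (0.0713)(1.47×10⁻⁴)·(cos90° − cos180°) = (1.048×10⁻⁵)·(+1.0000) = 1.048×10⁻⁵ J.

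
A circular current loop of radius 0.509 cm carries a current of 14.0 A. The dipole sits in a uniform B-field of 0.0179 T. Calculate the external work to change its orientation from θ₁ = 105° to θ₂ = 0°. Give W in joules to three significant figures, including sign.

W ≈ -2.57×10⁻⁵ J

Magnetic moment m = IA = Iπa² = (14.0)·π·(0.00509)² = 0.001139 A·m².
W_ext = ΔU = −mB cosθ₂ + mB cosθ₁ = mB(cosθ₁ − cosθ₂).
W = (0.001139)(0.0179)·(cos105° − cos0°) = (2.039×10⁻⁵)·(-1.2588) = -2.566×10⁻⁵ J.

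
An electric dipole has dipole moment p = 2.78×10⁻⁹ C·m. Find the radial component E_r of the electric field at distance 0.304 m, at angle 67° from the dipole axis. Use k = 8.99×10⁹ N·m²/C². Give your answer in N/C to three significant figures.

E_r ≈ 695 N/C

For a dipole, E_r = (2kp cosθ)/r³.
kp/r³ = (8.99×10⁹)(2.78×10⁻⁹)/(0.304)³ = 889.6 N/C.
E_r = 2·889.6·cos67° = 695.2 N/C.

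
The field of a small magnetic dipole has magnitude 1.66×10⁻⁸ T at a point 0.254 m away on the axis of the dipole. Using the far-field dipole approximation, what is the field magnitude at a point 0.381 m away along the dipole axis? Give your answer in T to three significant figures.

Dipole fields scale as 1/r³ in the far field; the geometry is the same at both points.
B₂ = B₁ · (r₁/r₂)³ = 1.66×10⁻⁸ · (0.254/0.381)³.
(r₁/r₂)³ = (0.6667)³ = 0.2963.
B₂ ≈ 4.919×10⁻⁹ T.

B ≈ 4.92×10⁻⁹ T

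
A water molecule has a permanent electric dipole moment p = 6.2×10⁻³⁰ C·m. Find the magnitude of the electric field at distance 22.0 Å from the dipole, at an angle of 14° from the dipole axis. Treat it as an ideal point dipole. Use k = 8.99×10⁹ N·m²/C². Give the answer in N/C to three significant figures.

At angle θ the dipole field magnitude is E = (kp/r³)·√(1 + 3cos²θ).
kp/r³ = (8.99×10⁹)(6.20×10⁻³⁰) / (2.20×10⁻⁹)³ = 5.235×10⁶ N/C.
√(1 + 3cos²14°) = √(1 + 3·0.9415) = √3.8244 ≈ 1.9556.
E ≈ 5.235×10⁶ × 1.956 = 1.024×10⁷ N/C.

E ≈ 1.02×10⁷ N/C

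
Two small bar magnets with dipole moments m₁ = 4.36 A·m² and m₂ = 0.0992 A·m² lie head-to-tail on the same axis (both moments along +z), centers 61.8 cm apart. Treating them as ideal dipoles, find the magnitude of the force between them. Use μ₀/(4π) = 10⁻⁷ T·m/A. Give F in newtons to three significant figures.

F ≈ 1.78×10⁻⁶ N

On-axis B of dipole 1: B = (μ₀/4π)·2m₁/r³. Force on dipole 2: F = m₂·dB/dr.
dB/dr = −(μ₀/4π)·6m₁/r⁴, so |F| = (μ₀/4π)·6m₁m₂/r⁴.
F = 6(10⁻⁷)(4.36)(0.0992)/(0.618)⁴ = 1.779×10⁻⁶ N.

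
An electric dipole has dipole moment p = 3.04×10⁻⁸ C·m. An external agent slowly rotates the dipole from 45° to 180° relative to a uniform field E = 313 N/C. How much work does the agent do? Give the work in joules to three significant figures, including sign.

W ≈ 1.62×10⁻⁵ J

W_ext = ΔU = U(θ₂) − U(θ₁) = −pE cosθ₂ − (−pE cosθ₁) = pE(cosθ₁ − cosθ₂).
W = (3.04×10⁻⁸)(313)·(cos45° − cos180°) = (9.515×10⁻⁶)·(+1.7071) = 1.624×10⁻⁵ J.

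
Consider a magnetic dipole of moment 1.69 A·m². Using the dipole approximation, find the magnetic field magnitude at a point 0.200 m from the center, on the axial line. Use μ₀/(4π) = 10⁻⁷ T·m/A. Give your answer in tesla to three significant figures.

B ≈ 4.22×10⁻⁵ T

On axis B = (μ₀/4π)·2m/r³.
B = 2·(10⁻⁷)·(1.69) / (0.200)³ = 4.225×10⁻⁵ T.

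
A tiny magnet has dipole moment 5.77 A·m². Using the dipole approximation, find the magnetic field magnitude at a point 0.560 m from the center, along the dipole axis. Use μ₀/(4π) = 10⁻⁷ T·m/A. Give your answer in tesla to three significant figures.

On axis B = (μ₀/4π)·2m/r³.
B = 2·(10⁻⁷)·(5.77) / (0.560)³ = 6.571×10⁻⁶ T.

B ≈ 6.57×10⁻⁶ T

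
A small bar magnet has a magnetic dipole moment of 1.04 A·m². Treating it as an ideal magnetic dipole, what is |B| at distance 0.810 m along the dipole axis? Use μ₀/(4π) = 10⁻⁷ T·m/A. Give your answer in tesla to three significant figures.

On axis B = (μ₀/4π)·2m/r³.
B = 2·(10⁻⁷)·(1.04) / (0.810)³ = 3.914×10⁻⁷ T.

B ≈ 3.91×10⁻⁷ T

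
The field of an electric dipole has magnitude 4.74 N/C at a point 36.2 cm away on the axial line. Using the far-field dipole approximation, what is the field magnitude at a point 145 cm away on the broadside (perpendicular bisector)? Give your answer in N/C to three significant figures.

Dipole fields scale as 1/r³ in the far field.
The axial field is twice the equatorial field at the same r, so the geometry factor is 1/2.
E₂ = E₁ · (1/2) · (r₁/r₂)³ = 4.74 · 0.5 · (36.2/145)³.
(r₁/r₂)³ = (0.2497)³ = 0.01556.
E₂ ≈ 0.03688 N/C.

E ≈ 0.0369 N/C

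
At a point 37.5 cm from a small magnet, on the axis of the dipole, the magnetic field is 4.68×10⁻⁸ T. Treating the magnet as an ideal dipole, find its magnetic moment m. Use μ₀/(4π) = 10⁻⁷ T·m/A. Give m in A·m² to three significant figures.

On axis B = (μ₀/4π)·2m/r³, so m = Br³·4π/(μ₀·2).
m = (4.68×10⁻⁸)·(0.375)³ / (2·10⁻⁷) = 0.01234 A·m².

m ≈ 0.0123 A·m²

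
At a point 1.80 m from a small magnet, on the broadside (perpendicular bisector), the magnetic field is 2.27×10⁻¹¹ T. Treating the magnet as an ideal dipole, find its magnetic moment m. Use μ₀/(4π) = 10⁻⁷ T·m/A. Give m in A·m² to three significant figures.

In the equatorial plane B = (μ₀/4π)·m/r³, so m = Br³·4π/(μ₀).
m = (2.27×10⁻¹¹)·(1.80)³ / (10⁻⁷) = 0.001324 A·m².

m ≈ 0.00132 A·m²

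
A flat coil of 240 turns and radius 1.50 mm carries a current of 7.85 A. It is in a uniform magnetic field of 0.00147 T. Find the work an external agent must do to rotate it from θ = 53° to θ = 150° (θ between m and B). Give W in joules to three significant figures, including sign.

m = NIA = NIπa² = 240·(7.85)·π·(0.00150)² = 0.01332 A·m².
W_ext = ΔU = −mB cosθ₂ + mB cosθ₁ = mB(cosθ₁ − cosθ₂).
W = (0.01332)(0.00147)·(cos53° − cos150°) = (1.958×10⁻⁵)·(+1.4678) = 2.874×10⁻⁵ J.

W ≈ 2.87×10⁻⁵ J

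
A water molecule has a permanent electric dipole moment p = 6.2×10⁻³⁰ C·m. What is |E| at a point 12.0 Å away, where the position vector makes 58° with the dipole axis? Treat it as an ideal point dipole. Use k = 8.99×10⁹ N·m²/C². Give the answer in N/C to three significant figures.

At angle θ the dipole field magnitude is E = (kp/r³)·√(1 + 3cos²θ).
kp/r³ = (8.99×10⁹)(6.20×10⁻³⁰) / (1.20×10⁻⁹)³ = 3.226×10⁷ N/C.
√(1 + 3cos²58°) = √(1 + 3·0.2808) = √1.8424 ≈ 1.3574.
E ≈ 3.226×10⁷ × 1.357 = 4.378×10⁷ N/C.

E ≈ 4.38×10⁷ N/C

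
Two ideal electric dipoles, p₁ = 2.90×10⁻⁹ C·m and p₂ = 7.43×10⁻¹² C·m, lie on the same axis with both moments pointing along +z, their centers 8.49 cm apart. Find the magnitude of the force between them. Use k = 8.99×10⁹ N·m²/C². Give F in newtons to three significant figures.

On-axis field of dipole 1 at distance r: E = 2kp₁/r³. Force on dipole 2 is F = p₂·dE/dr (gradient along axis).
dE/dr = −6kp₁/r⁴, so |F| = 6kp₁p₂/r⁴ (attractive for aligned moments).
F = 6(8.99×10⁹)(2.90×10⁻⁹)(7.43×10⁻¹²)/(0.0849)⁴ = 2.237×10⁻⁵ N.

F ≈ 2.24×10⁻⁵ N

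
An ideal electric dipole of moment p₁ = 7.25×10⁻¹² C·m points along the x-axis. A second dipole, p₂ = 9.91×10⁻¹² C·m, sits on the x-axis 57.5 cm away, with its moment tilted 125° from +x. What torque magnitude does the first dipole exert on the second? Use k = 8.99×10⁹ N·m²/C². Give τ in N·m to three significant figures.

The second dipole sits on the axis of the first, so the field there is axial: E₁ = 2kp₁/r³ along +x.
E₁ = 2(8.99×10⁹)(7.25×10⁻¹²)/(0.575)³ = 0.6857 N/C.
Torque on the second dipole: τ = p₂ E₁ sinθ.
τ = (9.91×10⁻¹²)(0.6857)·sin125° = 5.566×10⁻¹² N·m.

τ ≈ 5.57×10⁻¹² N·m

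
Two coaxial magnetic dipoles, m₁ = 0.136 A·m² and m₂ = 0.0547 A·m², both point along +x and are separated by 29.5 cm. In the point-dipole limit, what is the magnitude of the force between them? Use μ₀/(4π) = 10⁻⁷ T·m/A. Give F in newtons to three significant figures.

On-axis B of dipole 1: B = (μ₀/4π)·2m₁/r³. Force on dipole 2: F = m₂·dB/dr.
dB/dr = −(μ₀/4π)·6m₁/r⁴, so |F| = (μ₀/4π)·6m₁m₂/r⁴.
F = 6(10⁻⁷)(0.136)(0.0547)/(0.295)⁴ = 5.894×10⁻⁷ N.

F ≈ 5.89×10⁻⁷ N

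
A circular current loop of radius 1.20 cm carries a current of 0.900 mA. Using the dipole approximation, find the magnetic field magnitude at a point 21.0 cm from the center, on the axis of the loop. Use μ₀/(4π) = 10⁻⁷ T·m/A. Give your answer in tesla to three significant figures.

B ≈ 8.79×10⁻¹² T

Magnetic moment m = IA = Iπa² = (9.00×10⁻⁴)·π·(0.0120)² = 4.072×10⁻⁷ A·m².
On axis B = (μ₀/4π)·2m/r³.
B = 2·(10⁻⁷)·(4.072×10⁻⁷) / (0.210)³ = 8.794×10⁻¹² T.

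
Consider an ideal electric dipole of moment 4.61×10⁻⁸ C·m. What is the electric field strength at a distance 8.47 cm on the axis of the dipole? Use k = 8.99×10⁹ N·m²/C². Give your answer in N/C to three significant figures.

E ≈ 1.36×10⁶ N/C

On the dipole axis E = 2kp/r³.
E = 2·(8.99×10⁹)(4.61×10⁻⁸) / (0.0847)³ = 1.364×10⁶ N/C.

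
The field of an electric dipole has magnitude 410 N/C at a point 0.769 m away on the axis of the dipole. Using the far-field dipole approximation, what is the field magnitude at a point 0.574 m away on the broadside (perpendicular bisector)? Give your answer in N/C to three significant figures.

E ≈ 493 N/C

Dipole fields scale as 1/r³ in the far field.
The axial field is twice the equatorial field at the same r, so the geometry factor is 1/2.
E₂ = E₁ · (1/2) · (r₁/r₂)³ = 410 · 0.5 · (0.769/0.574)³.
(r₁/r₂)³ = (1.34)³ = 2.405.
E₂ ≈ 492.9 N/C.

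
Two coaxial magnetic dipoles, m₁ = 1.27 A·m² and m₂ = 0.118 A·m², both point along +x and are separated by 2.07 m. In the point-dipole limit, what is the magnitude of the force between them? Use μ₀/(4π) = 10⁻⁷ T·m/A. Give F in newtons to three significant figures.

On-axis B of dipole 1: B = (μ₀/4π)·2m₁/r³. Force on dipole 2: F = m₂·dB/dr.
dB/dr = −(μ₀/4π)·6m₁/r⁴, so |F| = (μ₀/4π)·6m₁m₂/r⁴.
F = 6(10⁻⁷)(1.27)(0.118)/(2.07)⁴ = 4.897×10⁻⁹ N.

F ≈ 4.90×10⁻⁹ N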